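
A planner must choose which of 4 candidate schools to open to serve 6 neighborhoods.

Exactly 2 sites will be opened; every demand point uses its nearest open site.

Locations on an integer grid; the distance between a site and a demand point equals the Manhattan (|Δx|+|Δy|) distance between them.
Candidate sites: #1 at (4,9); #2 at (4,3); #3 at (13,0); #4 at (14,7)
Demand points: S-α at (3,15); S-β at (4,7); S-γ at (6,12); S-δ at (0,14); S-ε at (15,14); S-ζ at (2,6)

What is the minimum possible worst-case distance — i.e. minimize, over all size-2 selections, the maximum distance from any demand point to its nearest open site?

9

Open {#1, #4}.
  Farthest demand point is S-δ at distance 9 (to #1); all others are ≤ 9.
With {#2, #4} the worst case is 15.
With {#1, #2} the worst case is 16.
No size-2 selection achieves below 9.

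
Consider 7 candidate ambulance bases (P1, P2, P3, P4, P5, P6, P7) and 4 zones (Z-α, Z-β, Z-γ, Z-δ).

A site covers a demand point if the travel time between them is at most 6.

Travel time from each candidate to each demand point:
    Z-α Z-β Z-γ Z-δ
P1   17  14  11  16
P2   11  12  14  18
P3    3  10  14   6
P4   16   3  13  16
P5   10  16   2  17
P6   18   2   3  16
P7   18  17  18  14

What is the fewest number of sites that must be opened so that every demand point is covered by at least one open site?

2

Coverage sets (demand points within 6 of each site):
  P1: {}
  P2: {}
  P3: {Z-α, Z-δ}
  P4: {Z-β}
  P5: {Z-γ}
  P6: {Z-β, Z-γ}
  P7: {}
No single site covers all 4 demand points.
But {P3, P6} covers everything, so the minimum is 2.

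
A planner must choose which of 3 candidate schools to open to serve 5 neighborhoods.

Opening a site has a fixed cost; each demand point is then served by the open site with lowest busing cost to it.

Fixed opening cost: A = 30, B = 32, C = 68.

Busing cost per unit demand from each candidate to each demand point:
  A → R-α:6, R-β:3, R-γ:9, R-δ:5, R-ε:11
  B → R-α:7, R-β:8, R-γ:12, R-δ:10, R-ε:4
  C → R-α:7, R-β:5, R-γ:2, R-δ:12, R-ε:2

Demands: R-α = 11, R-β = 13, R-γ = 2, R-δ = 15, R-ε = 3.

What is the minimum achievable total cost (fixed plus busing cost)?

261

Open {A}: assign each demand point to its cheapest open site.
  R-α→A 11×6=66, R-β→A 13×3=39, R-γ→A 2×9=18, R-δ→A 15×5=75, R-ε→A 3×11=33
  busing cost 231, fixed 30 → total 261.
Compare {A, B}: busing cost 210 + fixed 62 = 272.
Compare {A, C}: busing cost 190 + fixed 98 = 288.
Compare {A, B, C}: busing cost 190 + fixed 130 = 320.
All other subsets cost ≥ 272. Minimum total cost: 261.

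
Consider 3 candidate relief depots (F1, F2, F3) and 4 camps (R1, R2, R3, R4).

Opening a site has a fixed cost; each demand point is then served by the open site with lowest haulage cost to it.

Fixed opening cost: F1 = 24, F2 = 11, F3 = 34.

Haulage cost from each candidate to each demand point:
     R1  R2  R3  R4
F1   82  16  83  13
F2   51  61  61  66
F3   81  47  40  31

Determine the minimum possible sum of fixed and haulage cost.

176

Open {F1, F2}: assign each demand point to its cheapest open site.
  R1→F2 51, R2→F1 16, R3→F2 61, R4→F1 13
  haulage cost 141, fixed 35 → total 176.
Compare {F1, F2, F3}: haulage cost 120 + fixed 69 = 189.
Compare {F1, F3}: haulage cost 150 + fixed 58 = 208.
Compare {F2, F3}: haulage cost 169 + fixed 45 = 214.
All other subsets cost ≥ 189. Minimum total cost: 176.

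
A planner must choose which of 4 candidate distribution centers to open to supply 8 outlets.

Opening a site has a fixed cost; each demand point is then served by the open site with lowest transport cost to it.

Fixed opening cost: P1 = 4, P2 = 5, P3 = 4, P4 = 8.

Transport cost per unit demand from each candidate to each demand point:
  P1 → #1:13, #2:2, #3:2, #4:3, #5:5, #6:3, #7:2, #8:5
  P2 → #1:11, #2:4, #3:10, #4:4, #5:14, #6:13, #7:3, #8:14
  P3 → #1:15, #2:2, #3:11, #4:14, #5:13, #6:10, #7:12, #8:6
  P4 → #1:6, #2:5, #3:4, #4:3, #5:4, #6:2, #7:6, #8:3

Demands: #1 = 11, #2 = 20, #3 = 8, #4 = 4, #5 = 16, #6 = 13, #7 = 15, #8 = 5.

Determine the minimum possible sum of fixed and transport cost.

281

Open {P1, P4}: assign each demand point to its cheapest open site.
  #1→P4 11×6=66, #2→P1 20×2=40, #3→P1 8×2=16, #4→P1 4×3=12, #5→P4 16×4=64, #6→P4 13×2=26, #7→P1 15×2=30, #8→P4 5×3=15
  transport cost 269, fixed 12 → total 281.
Compare {P1, P3, P4}: transport cost 269 + fixed 16 = 285.
Compare {P1, P2, P4}: transport cost 269 + fixed 17 = 286.
Compare {P1, P2, P3, P4}: transport cost 269 + fixed 21 = 290.
All other subsets cost ≥ 285. Minimum total cost: 281.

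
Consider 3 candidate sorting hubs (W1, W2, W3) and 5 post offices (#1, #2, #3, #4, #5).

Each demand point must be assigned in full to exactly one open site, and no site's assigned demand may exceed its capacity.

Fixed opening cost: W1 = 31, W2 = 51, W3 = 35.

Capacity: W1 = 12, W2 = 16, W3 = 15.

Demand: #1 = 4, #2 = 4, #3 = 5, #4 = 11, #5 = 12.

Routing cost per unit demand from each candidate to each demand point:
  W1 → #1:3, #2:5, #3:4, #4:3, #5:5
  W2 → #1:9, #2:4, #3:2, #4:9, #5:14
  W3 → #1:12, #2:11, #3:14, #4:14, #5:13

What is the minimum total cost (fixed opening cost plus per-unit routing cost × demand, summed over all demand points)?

368

Open {W1, W2, W3}; cheapest assignment that respects the capacities:
  W1 (cap 12, load 11): #4 — cost 11×3 = 33
  W2 (cap 16, load 13): #1, #2, #3 — cost 4×9 + 4×4 + 5×2 = 62
  W3 (cap 15, load 12): #5 — cost 12×13 = 156
  Shipping 251, fixed 117 → total 368.
  Any other capacity-feasible assignment to {W1, W2, W3} ships for at least 251.
Total demand is 36 and no other set of sites has combined capacity ≥ 36, so {W1, W2, W3} is the only feasible choice of open sites. Minimum: 368.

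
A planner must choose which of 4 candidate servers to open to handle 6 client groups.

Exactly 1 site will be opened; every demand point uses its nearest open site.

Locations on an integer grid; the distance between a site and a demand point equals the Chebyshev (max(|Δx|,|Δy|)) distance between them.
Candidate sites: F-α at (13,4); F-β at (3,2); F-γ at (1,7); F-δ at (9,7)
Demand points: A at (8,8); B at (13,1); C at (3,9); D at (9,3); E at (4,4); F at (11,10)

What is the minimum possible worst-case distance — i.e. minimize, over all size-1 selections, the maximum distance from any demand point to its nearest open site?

Open {F-δ}.
  Farthest demand point is B at distance 6 (to F-δ); all others are ≤ 6.
With {F-α} the worst case is 10.
With {F-β} the worst case is 10.
No size-1 selection achieves below 6.

6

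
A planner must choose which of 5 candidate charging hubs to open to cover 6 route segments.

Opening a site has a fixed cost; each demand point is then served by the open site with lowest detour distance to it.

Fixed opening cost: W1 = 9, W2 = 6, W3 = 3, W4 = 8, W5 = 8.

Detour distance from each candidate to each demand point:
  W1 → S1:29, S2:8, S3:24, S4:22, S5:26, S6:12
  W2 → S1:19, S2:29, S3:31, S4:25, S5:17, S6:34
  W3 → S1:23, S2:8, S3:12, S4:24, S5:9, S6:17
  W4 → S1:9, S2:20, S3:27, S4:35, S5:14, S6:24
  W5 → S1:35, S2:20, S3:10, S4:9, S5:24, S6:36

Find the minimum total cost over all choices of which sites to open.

Open {W3, W4, W5}: assign each demand point to its cheapest open site.
  S1→W4 9, S2→W3 8, S3→W5 10, S4→W5 9, S5→W3 9, S6→W3 17
  detour distance 62, fixed 19 → total 81.
Compare {W1, W3, W4, W5}: detour distance 57 + fixed 28 = 85.
Compare {W3, W5}: detour distance 76 + fixed 11 = 87.
Compare {W1, W4, W5}: detour distance 62 + fixed 25 = 87.
All other subsets cost ≥ 85. Minimum total cost: 81.

81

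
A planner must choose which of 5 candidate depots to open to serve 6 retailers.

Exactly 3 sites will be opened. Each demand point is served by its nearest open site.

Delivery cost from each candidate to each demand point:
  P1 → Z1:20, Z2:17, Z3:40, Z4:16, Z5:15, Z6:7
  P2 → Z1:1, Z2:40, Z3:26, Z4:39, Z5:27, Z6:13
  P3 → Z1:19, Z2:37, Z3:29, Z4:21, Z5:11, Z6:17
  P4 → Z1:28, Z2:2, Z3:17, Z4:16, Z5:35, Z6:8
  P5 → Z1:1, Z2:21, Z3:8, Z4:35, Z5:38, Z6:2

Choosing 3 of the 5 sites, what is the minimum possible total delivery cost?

40

Open {P3, P4, P5}.
  Z1→P5 1, Z2→P4 2, Z3→P5 8, Z4→P4 16, Z5→P3 11, Z6→P5 2  ⇒ total 40.
Compare {P1, P4, P5}: total 44.
Compare {P1, P3, P5}: total 55.
No size-3 selection does better; minimum is 40.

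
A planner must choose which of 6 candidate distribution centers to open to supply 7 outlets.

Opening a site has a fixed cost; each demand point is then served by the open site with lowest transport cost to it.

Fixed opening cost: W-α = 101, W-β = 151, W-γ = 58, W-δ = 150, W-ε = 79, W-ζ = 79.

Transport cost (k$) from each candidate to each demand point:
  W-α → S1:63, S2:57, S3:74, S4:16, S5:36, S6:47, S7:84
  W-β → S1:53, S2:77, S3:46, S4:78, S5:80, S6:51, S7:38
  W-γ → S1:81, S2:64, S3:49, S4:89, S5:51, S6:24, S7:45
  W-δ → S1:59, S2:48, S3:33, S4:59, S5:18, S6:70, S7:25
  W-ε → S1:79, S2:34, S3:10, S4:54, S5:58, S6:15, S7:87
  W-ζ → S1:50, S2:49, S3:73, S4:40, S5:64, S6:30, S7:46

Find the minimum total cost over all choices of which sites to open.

Open {W-ε, W-ζ}: assign each demand point to its cheapest open site.
  S1→W-ζ 50, S2→W-ε 34, S3→W-ε 10, S4→W-ζ 40, S5→W-ε 58, S6→W-ε 15, S7→W-ζ 46
  transport cost 253, fixed 158 → total 411.
Compare {W-ε}: transport cost 337 + fixed 79 = 416.
Compare {W-γ, W-ε}: transport cost 288 + fixed 137 = 425.
Compare {W-ζ}: transport cost 352 + fixed 79 = 431.
All other subsets cost ≥ 416. Minimum total cost: 411.

411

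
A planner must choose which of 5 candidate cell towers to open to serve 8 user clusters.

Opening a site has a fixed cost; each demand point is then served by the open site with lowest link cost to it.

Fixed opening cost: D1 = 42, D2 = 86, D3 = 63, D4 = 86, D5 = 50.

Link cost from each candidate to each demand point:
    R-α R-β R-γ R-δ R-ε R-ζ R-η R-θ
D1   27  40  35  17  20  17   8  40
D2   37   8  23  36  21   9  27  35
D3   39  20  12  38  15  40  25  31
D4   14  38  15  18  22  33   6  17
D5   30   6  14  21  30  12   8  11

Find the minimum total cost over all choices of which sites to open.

Open {D5}: assign each demand point to its cheapest open site.
  R-α→D5 30, R-β→D5 6, R-γ→D5 14, R-δ→D5 21, R-ε→D5 30, R-ζ→D5 12, R-η→D5 8, R-θ→D5 11
  link cost 132, fixed 50 → total 182.
Compare {D1, D5}: link cost 115 + fixed 92 = 207.
Compare {D3, D5}: link cost 115 + fixed 113 = 228.
Compare {D4, D5}: link cost 103 + fixed 136 = 239.
All other subsets cost ≥ 207. Minimum total cost: 182.

182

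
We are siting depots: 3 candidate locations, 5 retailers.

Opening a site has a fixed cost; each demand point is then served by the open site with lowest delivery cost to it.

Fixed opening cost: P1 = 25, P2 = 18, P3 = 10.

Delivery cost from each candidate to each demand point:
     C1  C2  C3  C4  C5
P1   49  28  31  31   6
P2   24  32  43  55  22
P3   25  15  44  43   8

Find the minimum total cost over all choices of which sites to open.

Open {P1, P3}: assign each demand point to its cheapest open site.
  C1→P3 25, C2→P3 15, C3→P1 31, C4→P1 31, C5→P1 6
  delivery cost 108, fixed 35 → total 143.
Compare {P3}: delivery cost 135 + fixed 10 = 145.
Compare {P1, P2, P3}: delivery cost 107 + fixed 53 = 160.
Compare {P2, P3}: delivery cost 133 + fixed 28 = 161.
All other subsets cost ≥ 145. Minimum total cost: 143.

143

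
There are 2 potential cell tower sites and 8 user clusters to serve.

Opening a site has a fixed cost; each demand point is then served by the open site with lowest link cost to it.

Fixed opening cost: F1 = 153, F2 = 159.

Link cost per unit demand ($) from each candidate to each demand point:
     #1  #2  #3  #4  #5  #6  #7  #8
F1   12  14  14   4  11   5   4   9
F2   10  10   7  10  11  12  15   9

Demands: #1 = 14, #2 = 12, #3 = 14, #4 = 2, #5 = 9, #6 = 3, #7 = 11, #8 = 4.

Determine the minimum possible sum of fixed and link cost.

Open {F1, F2}: assign each demand point to its cheapest open site.
  #1→F2 14×10=140, #2→F2 12×10=120, #3→F2 14×7=98, #4→F1 2×4=8, #5→F1 9×11=99, #6→F1 3×5=15, #7→F1 11×4=44, #8→F1 4×9=36
  link cost 560, fixed 312 → total 872.
Compare {F2}: link cost 714 + fixed 159 = 873.
Compare {F1}: link cost 734 + fixed 153 = 887.

872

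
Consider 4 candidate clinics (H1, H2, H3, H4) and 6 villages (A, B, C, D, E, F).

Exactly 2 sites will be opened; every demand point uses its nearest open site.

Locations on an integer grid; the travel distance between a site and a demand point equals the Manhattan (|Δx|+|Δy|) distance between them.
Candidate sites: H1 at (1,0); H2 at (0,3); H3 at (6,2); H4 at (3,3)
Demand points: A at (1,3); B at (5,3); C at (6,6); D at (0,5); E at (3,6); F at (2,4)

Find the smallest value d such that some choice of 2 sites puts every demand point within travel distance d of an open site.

Open {H3, H4}.
  Farthest demand point is D at travel distance 5 (to H4); all others are ≤ 5.
With {H1, H4} the worst case is 6.
With {H2, H3} the worst case is 6.
No size-2 selection achieves below 5.

5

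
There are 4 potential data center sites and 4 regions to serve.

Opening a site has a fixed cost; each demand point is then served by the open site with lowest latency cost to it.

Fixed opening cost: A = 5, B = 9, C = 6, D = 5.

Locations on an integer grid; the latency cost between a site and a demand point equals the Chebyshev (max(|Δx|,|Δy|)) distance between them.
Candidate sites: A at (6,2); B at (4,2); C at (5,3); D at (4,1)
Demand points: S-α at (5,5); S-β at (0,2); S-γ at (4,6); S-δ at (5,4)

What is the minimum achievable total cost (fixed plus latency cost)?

17

Open {C}: assign each demand point to its cheapest open site.
  S-α→C 2, S-β→C 5, S-γ→C 3, S-δ→C 1
  latency cost 11, fixed 6 → total 17.
Compare {A}: latency cost 15 + fixed 5 = 20.
Compare {D}: latency cost 16 + fixed 5 = 21.
Compare {C, D}: latency cost 10 + fixed 11 = 21.
All other subsets cost ≥ 20. Minimum total cost: 17.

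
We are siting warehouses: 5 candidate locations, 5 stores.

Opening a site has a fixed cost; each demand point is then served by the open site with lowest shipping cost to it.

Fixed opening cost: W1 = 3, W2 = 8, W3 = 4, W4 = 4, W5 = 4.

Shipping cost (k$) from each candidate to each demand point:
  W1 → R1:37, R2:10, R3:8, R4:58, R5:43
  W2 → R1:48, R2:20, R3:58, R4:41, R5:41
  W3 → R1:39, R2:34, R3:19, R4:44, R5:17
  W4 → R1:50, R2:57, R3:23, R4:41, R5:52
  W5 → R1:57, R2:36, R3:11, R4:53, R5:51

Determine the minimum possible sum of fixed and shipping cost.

123

Open {W1, W3}: assign each demand point to its cheapest open site.
  R1→W1 37, R2→W1 10, R3→W1 8, R4→W3 44, R5→W3 17
  shipping cost 116, fixed 7 → total 123.
Compare {W1, W3, W4}: shipping cost 113 + fixed 11 = 124.
Compare {W1, W3, W5}: shipping cost 116 + fixed 11 = 127.
Compare {W1, W2, W3}: shipping cost 113 + fixed 15 = 128.
All other subsets cost ≥ 124. Minimum total cost: 123.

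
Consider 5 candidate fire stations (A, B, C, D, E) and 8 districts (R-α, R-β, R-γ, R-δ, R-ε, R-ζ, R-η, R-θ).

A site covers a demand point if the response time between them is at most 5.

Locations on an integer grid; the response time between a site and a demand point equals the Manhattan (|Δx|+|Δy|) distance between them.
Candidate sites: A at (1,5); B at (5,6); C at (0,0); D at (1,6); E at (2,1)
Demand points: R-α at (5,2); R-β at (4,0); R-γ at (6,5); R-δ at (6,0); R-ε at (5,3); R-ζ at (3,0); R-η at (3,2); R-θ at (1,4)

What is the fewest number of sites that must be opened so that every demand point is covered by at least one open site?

2

Coverage sets (demand points within 5 of each site):
  A: {R-γ, R-η, R-θ}
  B: {R-α, R-γ, R-ε}
  C: {R-β, R-ζ, R-η, R-θ}
  D: {R-θ}
  E: {R-α, R-β, R-δ, R-ε, R-ζ, R-η, R-θ}
No single site covers all 8 demand points.
But {A, E} covers everything, so the minimum is 2.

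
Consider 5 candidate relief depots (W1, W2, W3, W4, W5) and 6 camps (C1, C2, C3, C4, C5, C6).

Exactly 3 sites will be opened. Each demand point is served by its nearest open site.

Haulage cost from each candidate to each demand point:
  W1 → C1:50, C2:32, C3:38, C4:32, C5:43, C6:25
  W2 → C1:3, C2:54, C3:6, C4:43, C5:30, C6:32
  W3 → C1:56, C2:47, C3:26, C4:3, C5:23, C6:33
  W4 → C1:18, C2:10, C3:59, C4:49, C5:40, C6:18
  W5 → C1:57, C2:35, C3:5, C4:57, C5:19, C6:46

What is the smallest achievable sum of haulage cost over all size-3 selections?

63

Open {W2, W3, W4}.
  C1→W2 3, C2→W4 10, C3→W2 6, C4→W3 3, C5→W3 23, C6→W4 18  ⇒ total 63.
Compare {W3, W4, W5}: total 73.
Compare {W1, W2, W3}: total 92.
No size-3 selection does better; minimum is 63.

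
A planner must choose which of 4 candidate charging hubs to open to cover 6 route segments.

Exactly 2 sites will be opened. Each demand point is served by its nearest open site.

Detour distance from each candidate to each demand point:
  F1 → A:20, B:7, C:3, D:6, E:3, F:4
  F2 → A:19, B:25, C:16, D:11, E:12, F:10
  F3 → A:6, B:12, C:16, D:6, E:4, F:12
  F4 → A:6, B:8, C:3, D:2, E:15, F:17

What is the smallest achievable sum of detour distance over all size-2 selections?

25

Open {F1, F4}.
  A→F4 6, B→F1 7, C→F1 3, D→F4 2, E→F1 3, F→F1 4  ⇒ total 25.
Compare {F1, F3}: total 29.
Compare {F3, F4}: total 35.
No size-2 selection does better; minimum is 25.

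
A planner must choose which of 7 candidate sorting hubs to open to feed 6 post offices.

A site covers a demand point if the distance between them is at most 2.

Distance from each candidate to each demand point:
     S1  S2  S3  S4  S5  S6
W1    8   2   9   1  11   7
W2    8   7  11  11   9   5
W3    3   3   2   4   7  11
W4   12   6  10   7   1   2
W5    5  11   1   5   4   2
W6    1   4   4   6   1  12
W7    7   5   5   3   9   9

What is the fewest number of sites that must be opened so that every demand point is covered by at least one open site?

Coverage sets (demand points within 2 of each site):
  W1: {S2, S4}
  W2: {}
  W3: {S3}
  W4: {S5, S6}
  W5: {S3, S6}
  W6: {S1, S5}
  W7: {}
No 2 sites suffice: every size-2 union leaves at least one demand point uncovered.
But {W1, W5, W6} covers everything, so the minimum is 3.

3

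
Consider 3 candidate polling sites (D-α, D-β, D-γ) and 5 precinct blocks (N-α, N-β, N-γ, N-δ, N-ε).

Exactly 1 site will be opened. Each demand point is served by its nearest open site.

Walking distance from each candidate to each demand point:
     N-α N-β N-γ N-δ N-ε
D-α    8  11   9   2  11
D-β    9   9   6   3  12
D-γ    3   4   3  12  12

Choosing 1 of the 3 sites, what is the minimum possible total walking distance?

34

Open {D-γ}.
  N-α→D-γ 3, N-β→D-γ 4, N-γ→D-γ 3, N-δ→D-γ 12, N-ε→D-γ 12  ⇒ total 34.
Compare {D-β}: total 39.
Compare {D-α}: total 41.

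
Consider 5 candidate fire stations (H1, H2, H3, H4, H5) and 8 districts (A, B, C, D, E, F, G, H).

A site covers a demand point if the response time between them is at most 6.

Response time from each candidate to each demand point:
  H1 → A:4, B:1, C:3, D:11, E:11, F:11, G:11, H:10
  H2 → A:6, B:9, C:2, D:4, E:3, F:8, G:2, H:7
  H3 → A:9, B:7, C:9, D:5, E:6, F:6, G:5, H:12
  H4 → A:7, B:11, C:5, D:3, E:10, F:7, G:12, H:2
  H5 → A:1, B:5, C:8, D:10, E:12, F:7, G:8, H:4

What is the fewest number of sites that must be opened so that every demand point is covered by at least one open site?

Coverage sets (demand points within 6 of each site):
  H1: {A, B, C}
  H2: {A, C, D, E, G}
  H3: {D, E, F, G}
  H4: {C, D, H}
  H5: {A, B, H}
No 2 sites suffice: every size-2 union leaves at least one demand point uncovered.
But {H1, H3, H4} covers everything, so the minimum is 3.

3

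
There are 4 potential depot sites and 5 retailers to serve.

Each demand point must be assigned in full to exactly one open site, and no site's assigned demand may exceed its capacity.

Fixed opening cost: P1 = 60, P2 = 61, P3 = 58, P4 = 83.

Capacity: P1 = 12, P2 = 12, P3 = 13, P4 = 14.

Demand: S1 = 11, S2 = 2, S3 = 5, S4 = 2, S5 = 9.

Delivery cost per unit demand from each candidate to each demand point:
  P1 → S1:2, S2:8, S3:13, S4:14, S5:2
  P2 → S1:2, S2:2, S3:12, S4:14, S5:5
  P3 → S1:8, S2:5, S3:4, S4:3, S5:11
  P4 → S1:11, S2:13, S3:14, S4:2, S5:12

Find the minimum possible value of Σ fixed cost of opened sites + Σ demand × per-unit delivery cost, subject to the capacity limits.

255

Open {P1, P2, P3}; cheapest assignment that respects the capacities:
  P1 (cap 12, load 9): S5 — cost 9×2 = 18
  P2 (cap 12, load 11): S1 — cost 11×2 = 22
  P3 (cap 13, load 9): S2, S3, S4 — cost 2×5 + 5×4 + 2×3 = 36
  Shipping 76, fixed 179 → total 255.
  Any other capacity-feasible assignment to {P1, P2, P3} ships for at least 76.
Compare {P1, P2, P4}: its best feasible assignment gives total 334.
Compare {P1, P2, P3, P4}: its best feasible assignment gives total 336.
Every other set of open sites that can feasibly serve all demand totals ≥ 334 even under its best assignment. Minimum: 255.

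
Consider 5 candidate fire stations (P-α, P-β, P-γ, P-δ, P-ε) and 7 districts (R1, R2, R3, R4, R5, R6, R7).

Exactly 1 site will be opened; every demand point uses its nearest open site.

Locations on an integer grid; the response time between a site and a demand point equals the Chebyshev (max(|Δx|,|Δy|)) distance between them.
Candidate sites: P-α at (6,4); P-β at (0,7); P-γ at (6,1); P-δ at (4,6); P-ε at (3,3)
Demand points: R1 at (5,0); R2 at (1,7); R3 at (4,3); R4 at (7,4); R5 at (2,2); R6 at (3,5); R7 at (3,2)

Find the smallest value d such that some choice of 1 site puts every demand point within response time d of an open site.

4

Open {P-ε}.
  Farthest demand point is R2 at response time 4 (to P-ε); all others are ≤ 4.
With {P-α} the worst case is 5.
With {P-γ} the worst case is 6.
No size-1 selection achieves below 4.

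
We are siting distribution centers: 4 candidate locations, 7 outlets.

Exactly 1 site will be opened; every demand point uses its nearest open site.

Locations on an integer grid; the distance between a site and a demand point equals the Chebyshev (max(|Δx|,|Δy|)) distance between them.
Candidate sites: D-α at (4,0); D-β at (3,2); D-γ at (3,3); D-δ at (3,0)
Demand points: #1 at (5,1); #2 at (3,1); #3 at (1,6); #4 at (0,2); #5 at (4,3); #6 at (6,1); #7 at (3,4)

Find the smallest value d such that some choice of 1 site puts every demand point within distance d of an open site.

Open {D-γ}.
  Farthest demand point is #3 at distance 3 (to D-γ); all others are ≤ 3.
With {D-β} the worst case is 4.
With {D-α} the worst case is 6.
No size-1 selection achieves below 3.

3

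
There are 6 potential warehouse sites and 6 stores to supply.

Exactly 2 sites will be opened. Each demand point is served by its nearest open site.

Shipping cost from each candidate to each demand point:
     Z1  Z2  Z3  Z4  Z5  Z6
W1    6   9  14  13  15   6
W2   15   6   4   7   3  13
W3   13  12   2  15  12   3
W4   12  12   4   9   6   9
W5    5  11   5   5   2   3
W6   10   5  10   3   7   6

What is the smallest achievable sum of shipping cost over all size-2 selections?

Open {W5, W6}.
  Z1→W5 5, Z2→W6 5, Z3→W5 5, Z4→W6 3, Z5→W5 2, Z6→W5 3  ⇒ total 23.
Compare {W2, W5}: total 25.
Compare {W3, W5}: total 28.
No size-2 selection does better; minimum is 23.

23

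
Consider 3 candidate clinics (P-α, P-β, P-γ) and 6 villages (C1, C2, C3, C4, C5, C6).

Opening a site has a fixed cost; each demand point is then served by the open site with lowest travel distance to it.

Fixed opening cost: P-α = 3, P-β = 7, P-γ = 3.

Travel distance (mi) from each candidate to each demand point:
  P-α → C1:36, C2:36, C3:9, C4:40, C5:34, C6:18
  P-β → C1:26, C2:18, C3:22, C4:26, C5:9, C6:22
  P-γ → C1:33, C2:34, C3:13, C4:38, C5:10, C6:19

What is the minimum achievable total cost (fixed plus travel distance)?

116

Open {P-α, P-β}: assign each demand point to its cheapest open site.
  C1→P-β 26, C2→P-β 18, C3→P-α 9, C4→P-β 26, C5→P-β 9, C6→P-α 18
  travel distance 106, fixed 10 → total 116.
Compare {P-α, P-β, P-γ}: travel distance 106 + fixed 13 = 119.
Compare {P-β, P-γ}: travel distance 111 + fixed 10 = 121.
Compare {P-β}: travel distance 123 + fixed 7 = 130.
All other subsets cost ≥ 119. Minimum total cost: 116.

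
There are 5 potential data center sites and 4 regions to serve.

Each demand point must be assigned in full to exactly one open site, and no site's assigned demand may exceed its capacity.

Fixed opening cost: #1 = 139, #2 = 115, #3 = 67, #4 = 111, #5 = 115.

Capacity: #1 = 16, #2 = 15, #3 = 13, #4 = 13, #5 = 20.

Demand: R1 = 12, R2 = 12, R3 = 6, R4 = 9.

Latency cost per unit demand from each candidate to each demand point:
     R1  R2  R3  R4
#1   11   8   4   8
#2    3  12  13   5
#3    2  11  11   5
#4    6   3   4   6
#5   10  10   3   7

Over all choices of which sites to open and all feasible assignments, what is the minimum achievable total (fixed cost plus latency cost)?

Open {#3, #4, #5}; cheapest assignment that respects the capacities:
  #3 (cap 13, load 12): R1 — cost 12×2 = 24
  #4 (cap 13, load 12): R2 — cost 12×3 = 36
  #5 (cap 20, load 15): R3, R4 — cost 6×3 + 9×7 = 81
  Shipping 141, fixed 293 → total 434.
  Any other capacity-feasible assignment to {#3, #4, #5} ships for at least 141.
Compare {#1, #3, #4}: its best feasible assignment gives total 473.
Compare {#2, #3, #4}: its best feasible assignment gives total 476.
Every other set of open sites that can feasibly serve all demand totals ≥ 473 even under its best assignment. Minimum: 434.

434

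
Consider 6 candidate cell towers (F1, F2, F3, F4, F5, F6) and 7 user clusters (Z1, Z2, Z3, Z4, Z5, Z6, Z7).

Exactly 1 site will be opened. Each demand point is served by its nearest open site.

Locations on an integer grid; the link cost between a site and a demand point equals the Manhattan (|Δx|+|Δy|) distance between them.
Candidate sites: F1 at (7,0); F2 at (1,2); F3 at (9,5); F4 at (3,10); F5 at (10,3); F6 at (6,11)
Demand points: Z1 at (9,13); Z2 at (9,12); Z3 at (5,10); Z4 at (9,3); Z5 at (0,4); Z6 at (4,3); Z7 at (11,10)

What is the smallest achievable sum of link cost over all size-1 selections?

Open {F3}.
  Z1→F3 8, Z2→F3 7, Z3→F3 9, Z4→F3 2, Z5→F3 10, Z6→F3 7, Z7→F3 7  ⇒ total 50.
Compare {F6}: total 51.
Compare {F4}: total 57.
No size-1 selection does better; minimum is 50.

50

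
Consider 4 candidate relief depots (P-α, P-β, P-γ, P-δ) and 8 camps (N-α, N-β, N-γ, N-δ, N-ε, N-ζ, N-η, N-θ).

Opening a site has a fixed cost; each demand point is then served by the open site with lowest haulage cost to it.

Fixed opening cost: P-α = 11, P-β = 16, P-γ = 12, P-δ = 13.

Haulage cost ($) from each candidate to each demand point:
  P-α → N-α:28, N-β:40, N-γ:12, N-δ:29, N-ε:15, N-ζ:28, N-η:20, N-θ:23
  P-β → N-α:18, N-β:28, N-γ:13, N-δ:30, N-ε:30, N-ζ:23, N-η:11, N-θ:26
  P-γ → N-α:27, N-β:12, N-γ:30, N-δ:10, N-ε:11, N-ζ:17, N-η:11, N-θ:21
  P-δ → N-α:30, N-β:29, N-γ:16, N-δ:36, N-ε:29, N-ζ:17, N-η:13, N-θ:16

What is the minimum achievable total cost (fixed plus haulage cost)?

141

Open {P-β, P-γ}: assign each demand point to its cheapest open site.
  N-α→P-β 18, N-β→P-γ 12, N-γ→P-β 13, N-δ→P-γ 10, N-ε→P-γ 11, N-ζ→P-γ 17, N-η→P-β 11, N-θ→P-γ 21
  haulage cost 113, fixed 28 → total 141.
Compare {P-α, P-γ}: haulage cost 121 + fixed 23 = 144.
Compare {P-γ, P-δ}: haulage cost 120 + fixed 25 = 145.
Compare {P-β, P-γ, P-δ}: haulage cost 108 + fixed 41 = 149.
All other subsets cost ≥ 144. Minimum total cost: 141.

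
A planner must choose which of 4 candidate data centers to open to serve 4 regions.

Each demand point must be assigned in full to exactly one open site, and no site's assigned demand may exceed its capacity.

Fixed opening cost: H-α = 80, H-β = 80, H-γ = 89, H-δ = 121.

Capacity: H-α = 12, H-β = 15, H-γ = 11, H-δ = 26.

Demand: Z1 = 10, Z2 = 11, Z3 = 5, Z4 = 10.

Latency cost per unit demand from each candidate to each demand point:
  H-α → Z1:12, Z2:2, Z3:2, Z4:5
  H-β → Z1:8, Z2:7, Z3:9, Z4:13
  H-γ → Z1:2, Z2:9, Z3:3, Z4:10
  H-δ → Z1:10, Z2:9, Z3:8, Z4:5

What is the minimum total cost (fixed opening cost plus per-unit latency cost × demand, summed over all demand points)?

Open {H-α, H-δ}; cheapest assignment that respects the capacities:
  H-α (cap 12, load 11): Z2 — cost 11×2 = 22
  H-δ (cap 26, load 25): Z1, Z3, Z4 — cost 10×10 + 5×8 + 10×5 = 190
  Shipping 212, fixed 201 → total 413.
  Any other capacity-feasible assignment to {H-α, H-δ} ships for at least 212.
Compare {H-γ, H-δ}: its best feasible assignment gives total 419.
Compare {H-α, H-γ, H-δ}: its best feasible assignment gives total 422.
Every other set of open sites that can feasibly serve all demand totals ≥ 419 even under its best assignment. Minimum: 413.

413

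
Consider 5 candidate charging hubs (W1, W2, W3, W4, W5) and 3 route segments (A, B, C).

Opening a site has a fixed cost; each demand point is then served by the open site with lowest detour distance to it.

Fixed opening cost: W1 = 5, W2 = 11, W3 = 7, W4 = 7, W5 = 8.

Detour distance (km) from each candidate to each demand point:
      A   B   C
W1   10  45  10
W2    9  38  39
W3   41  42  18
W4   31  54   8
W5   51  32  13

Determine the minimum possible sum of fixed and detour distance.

Open {W1, W5}: assign each demand point to its cheapest open site.
  A→W1 10, B→W5 32, C→W1 10
  detour distance 52, fixed 13 → total 65.
Compare {W1}: detour distance 65 + fixed 5 = 70.
Compare {W1, W4, W5}: detour distance 50 + fixed 20 = 70.
Compare {W1, W3, W5}: detour distance 52 + fixed 20 = 72.
All other subsets cost ≥ 70. Minimum total cost: 65.

65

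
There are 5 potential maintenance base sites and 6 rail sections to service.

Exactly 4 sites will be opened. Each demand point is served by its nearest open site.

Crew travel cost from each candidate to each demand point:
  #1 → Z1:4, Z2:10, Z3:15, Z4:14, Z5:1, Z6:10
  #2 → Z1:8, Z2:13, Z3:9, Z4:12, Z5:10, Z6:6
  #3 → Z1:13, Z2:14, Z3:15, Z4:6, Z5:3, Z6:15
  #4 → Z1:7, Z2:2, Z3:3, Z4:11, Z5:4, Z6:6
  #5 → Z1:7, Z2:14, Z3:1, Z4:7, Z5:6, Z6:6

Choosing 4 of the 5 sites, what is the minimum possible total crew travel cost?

Open {#1, #3, #4, #5}.
  Z1→#1 4, Z2→#4 2, Z3→#5 1, Z4→#3 6, Z5→#1 1, Z6→#4 6  ⇒ total 20.
Compare {#1, #2, #4, #5}: total 21.
Compare {#1, #2, #3, #4}: total 22.
No size-4 selection does better; minimum is 20.

20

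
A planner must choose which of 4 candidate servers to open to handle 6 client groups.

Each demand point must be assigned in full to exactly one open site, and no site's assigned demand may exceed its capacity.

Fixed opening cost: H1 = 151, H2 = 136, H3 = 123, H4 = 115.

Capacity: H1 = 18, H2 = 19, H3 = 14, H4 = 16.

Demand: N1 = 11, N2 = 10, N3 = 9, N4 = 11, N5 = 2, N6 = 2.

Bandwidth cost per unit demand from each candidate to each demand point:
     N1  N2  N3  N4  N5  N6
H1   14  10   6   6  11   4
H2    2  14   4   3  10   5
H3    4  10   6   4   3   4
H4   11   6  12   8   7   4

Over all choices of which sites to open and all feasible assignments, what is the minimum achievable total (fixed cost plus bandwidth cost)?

696

Open {H2, H3, H4}; cheapest assignment that respects the capacities:
  H2 (cap 19, load 19): N2, N3 — cost 10×14 + 9×4 = 176
  H3 (cap 14, load 13): N1, N5 — cost 11×4 + 2×3 = 50
  H4 (cap 16, load 13): N4, N6 — cost 11×8 + 2×4 = 96
  Shipping 322, fixed 374 → total 696.
  Any other capacity-feasible assignment to {H2, H3, H4} ships for at least 322.
Compare {H1, H2, H3}: its best feasible assignment gives total 710.
Compare {H1, H2, H3, H4}: its best feasible assignment gives total 719.
Every other set of open sites that can feasibly serve all demand totals ≥ 710 even under its best assignment. Minimum: 696.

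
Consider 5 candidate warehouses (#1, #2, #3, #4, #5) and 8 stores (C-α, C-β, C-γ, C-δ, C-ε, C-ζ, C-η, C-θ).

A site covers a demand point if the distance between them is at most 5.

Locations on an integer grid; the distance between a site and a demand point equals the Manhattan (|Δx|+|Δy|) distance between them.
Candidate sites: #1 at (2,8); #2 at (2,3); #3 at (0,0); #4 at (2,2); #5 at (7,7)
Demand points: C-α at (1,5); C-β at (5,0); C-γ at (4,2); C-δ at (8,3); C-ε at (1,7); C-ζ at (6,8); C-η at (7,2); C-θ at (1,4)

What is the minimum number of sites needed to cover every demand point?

Coverage sets (demand points within 5 of each site):
  #1: {C-α, C-ε, C-ζ, C-θ}
  #2: {C-α, C-γ, C-ε, C-θ}
  #3: {C-β, C-θ}
  #4: {C-α, C-β, C-γ, C-η, C-θ}
  #5: {C-δ, C-ζ, C-η}
No 2 sites suffice: every size-2 union leaves at least one demand point uncovered.
But {#1, #4, #5} covers everything, so the minimum is 3.

3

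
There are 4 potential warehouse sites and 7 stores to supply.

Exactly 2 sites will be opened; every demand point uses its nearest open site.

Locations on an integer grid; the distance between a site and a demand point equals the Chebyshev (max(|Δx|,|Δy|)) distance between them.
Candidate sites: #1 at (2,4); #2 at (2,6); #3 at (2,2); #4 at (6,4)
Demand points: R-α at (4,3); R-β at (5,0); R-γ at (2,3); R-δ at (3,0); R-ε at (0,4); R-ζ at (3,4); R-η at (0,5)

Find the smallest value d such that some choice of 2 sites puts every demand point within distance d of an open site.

3

Open {#1, #3}.
  Farthest demand point is R-β at distance 3 (to #3); all others are ≤ 3.
With {#2, #3} the worst case is 3.
With {#3, #4} the worst case is 3.
No size-2 selection achieves below 3.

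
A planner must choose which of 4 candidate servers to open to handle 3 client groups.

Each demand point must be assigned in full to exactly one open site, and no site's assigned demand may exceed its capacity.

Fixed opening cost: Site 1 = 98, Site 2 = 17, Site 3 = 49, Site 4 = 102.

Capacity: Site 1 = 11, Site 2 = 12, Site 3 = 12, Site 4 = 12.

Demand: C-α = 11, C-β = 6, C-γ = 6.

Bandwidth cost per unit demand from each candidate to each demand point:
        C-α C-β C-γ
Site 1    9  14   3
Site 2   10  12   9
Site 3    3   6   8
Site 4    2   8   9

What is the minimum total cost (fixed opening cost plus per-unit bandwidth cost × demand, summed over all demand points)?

Open {Site 2, Site 3}; cheapest assignment that respects the capacities:
  Site 2 (cap 12, load 12): C-β, C-γ — cost 6×12 + 6×9 = 126
  Site 3 (cap 12, load 11): C-α — cost 11×3 = 33
  Shipping 159, fixed 66 → total 225.
  Any other capacity-feasible assignment to {Site 2, Site 3} ships for at least 159.
Compare {Site 3, Site 4}: its best feasible assignment gives total 257.
Compare {Site 2, Site 4}: its best feasible assignment gives total 267.
Every other set of open sites that can feasibly serve all demand totals ≥ 257 even under its best assignment. Minimum: 225.

225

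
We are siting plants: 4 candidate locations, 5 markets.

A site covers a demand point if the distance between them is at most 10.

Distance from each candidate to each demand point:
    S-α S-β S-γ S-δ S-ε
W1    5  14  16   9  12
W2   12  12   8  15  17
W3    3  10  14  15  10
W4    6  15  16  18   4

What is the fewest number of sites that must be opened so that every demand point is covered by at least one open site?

3

Coverage sets (demand points within 10 of each site):
  W1: {S-α, S-δ}
  W2: {S-γ}
  W3: {S-α, S-β, S-ε}
  W4: {S-α, S-ε}
No 2 sites suffice: every size-2 union leaves at least one demand point uncovered.
But {W1, W2, W3} covers everything, so the minimum is 3.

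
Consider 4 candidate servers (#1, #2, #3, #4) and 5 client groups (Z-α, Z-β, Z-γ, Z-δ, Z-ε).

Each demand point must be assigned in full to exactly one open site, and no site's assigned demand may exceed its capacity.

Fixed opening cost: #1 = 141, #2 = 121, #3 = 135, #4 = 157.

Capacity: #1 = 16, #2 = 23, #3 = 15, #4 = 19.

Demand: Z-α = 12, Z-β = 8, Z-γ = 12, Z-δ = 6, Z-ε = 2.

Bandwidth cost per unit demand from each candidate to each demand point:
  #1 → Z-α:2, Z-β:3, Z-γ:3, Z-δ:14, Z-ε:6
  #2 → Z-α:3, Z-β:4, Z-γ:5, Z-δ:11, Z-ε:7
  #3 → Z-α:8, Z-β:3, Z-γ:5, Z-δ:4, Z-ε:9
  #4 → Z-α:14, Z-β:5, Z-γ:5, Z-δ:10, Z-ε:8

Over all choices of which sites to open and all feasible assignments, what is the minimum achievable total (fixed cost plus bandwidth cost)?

Open {#2, #4}; cheapest assignment that respects the capacities:
  #2 (cap 23, load 22): Z-α, Z-β, Z-ε — cost 12×3 + 8×4 + 2×7 = 82
  #4 (cap 19, load 18): Z-γ, Z-δ — cost 12×5 + 6×10 = 120
  Shipping 202, fixed 278 → total 480.
  Any other capacity-feasible assignment to {#2, #4} ships for at least 202.
Compare {#1, #2, #3}: its best feasible assignment gives total 529.
Compare {#2, #3, #4}: its best feasible assignment gives total 571.
Every other set of open sites that can feasibly serve all demand totals ≥ 529 even under its best assignment. Minimum: 480.

480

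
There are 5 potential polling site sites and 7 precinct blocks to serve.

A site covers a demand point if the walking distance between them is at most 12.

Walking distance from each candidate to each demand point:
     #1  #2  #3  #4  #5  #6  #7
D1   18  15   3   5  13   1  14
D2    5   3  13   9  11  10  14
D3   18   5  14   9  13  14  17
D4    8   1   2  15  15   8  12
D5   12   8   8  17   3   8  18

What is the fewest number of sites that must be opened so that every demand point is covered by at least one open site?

2

Coverage sets (demand points within 12 of each site):
  D1: {#3, #4, #6}
  D2: {#1, #2, #4, #5, #6}
  D3: {#2, #4}
  D4: {#1, #2, #3, #6, #7}
  D5: {#1, #2, #3, #5, #6}
No single site covers all 7 demand points.
But {D2, D4} covers everything, so the minimum is 2.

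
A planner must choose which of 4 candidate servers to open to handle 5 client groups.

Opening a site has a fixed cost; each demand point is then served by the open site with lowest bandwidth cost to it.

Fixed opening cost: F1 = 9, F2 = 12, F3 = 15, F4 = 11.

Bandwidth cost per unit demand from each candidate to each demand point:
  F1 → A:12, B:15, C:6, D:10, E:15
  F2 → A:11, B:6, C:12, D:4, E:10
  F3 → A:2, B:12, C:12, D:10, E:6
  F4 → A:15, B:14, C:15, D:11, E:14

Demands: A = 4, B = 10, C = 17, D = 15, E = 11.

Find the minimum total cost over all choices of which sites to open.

Open {F1, F2, F3}: assign each demand point to its cheapest open site.
  A→F3 4×2=8, B→F2 10×6=60, C→F1 17×6=102, D→F2 15×4=60, E→F3 11×6=66
  bandwidth cost 296, fixed 36 → total 332.
Compare {F1, F2, F3, F4}: bandwidth cost 296 + fixed 47 = 343.
Compare {F1, F2}: bandwidth cost 376 + fixed 21 = 397.
Compare {F1, F2, F4}: bandwidth cost 376 + fixed 32 = 408.
All other subsets cost ≥ 343. Minimum total cost: 332.

332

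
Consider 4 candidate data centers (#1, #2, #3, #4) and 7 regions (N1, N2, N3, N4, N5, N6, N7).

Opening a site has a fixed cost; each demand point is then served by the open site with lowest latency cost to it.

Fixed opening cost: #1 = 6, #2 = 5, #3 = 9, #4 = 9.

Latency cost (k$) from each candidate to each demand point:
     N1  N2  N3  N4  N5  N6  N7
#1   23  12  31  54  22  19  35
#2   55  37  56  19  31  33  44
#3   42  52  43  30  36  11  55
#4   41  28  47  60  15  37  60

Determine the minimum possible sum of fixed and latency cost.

Open {#1, #2}: assign each demand point to its cheapest open site.
  N1→#1 23, N2→#1 12, N3→#1 31, N4→#2 19, N5→#1 22, N6→#1 19, N7→#1 35
  latency cost 161, fixed 11 → total 172.
Compare {#1, #2, #3}: latency cost 153 + fixed 20 = 173.
Compare {#1, #2, #4}: latency cost 154 + fixed 20 = 174.
Compare {#1, #2, #3, #4}: latency cost 146 + fixed 29 = 175.
All other subsets cost ≥ 173. Minimum total cost: 172.

172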